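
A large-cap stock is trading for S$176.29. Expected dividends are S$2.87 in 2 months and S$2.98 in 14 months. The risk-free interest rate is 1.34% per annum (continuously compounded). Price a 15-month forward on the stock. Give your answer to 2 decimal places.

S$173.37

PV(dividends) I = 2.87·e^(−0.0134·2/12) + 2.98·e^(−0.0134·14/12)
I = 2.8636 + 2.9338 = 5.7974
F = (S − I)·e^(rT) = (176.29 − 5.7974) · e^(0.0134·15/12)
= 170.4926 · e^0.016750 = 170.4926 × 1.016891 = S$173.37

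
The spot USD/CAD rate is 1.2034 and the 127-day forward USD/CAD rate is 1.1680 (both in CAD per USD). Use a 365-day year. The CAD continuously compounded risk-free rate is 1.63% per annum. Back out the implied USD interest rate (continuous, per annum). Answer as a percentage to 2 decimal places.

F = S·e^((r_CAD − r_USD)T) ⇒ r_USD = r_CAD − ln(F/S)/T
ln(1.1680/1.2034) = -0.029858; /(127/365) = -0.085812
r_USD = 0.0163 + 0.085812 = 0.102112
r_USD = 10.21%

10.21%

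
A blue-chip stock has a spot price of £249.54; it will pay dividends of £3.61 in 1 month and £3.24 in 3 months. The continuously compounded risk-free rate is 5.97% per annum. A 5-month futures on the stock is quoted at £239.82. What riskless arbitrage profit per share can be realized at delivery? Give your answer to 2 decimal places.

PV(dividends) I = 3.61·e^(−0.0597·1/12) + 3.24·e^(−0.0597·3/12) = 6.7841
Fair futures F* = (S − I)·e^(rT) = (249.54 − 6.7841)·e^0.024875 = 242.7559 × 1.025187 = 248.8702
Market £239.82 < fair 248.8702: forward underpriced → reverse cash-and-carry (short the stock, invest proceeds at r, pay the dividends, go long the forward).
Profit at T = |F_mkt − F*| = |239.82 − 248.8702| = £9.05 per share

£9.05 per share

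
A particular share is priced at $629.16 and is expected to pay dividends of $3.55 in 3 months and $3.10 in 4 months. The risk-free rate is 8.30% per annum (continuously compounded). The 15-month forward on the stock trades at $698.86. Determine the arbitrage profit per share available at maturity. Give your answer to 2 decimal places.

PV(dividends) I = 3.55·e^(−0.0830·3/12) + 3.10·e^(−0.0830·4/12) = 6.4925
Fair forward F* = (S − I)·e^(rT) = (629.16 − 6.4925)·e^0.103750 = 622.6675 × 1.109323 = 690.7394
Market $698.86 > fair 690.7394: forward overpriced → cash-and-carry (borrow at r, buy the stock and collect the dividends, short the forward).
Profit at T = |F_mkt − F*| = |698.86 − 690.7394| = $8.12 per share

$8.12 per share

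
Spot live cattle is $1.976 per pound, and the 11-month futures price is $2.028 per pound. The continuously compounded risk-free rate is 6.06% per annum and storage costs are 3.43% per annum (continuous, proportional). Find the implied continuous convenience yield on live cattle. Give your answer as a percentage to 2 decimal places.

6.66%

F = S·e^((r+u−y)T) ⇒ (r+u−y) = ln(F/S)/T
ln(2.028/1.976) = 0.025975; /T ⇒ 0.028336
y = r + u − ln(F/S)/T = 0.0606 + 0.0343 − 0.028336 = 0.066564
y = 6.66%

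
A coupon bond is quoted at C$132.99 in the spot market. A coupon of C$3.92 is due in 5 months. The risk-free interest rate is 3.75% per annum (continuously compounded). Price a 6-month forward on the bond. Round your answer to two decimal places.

PV(coupons) I = 3.92·e^(−0.0375·5/12)
I = 3.8592
F = (S − I)·e^(rT) = (132.99 − 3.8592) · e^(0.0375·6/12)
= 129.1308 · e^0.018750 = 129.1308 × 1.018927 = C$131.57

C$131.57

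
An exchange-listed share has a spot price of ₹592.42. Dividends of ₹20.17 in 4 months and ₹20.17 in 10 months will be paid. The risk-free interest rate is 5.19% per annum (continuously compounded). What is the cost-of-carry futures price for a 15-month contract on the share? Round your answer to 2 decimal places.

₹590.36

PV(dividends) I = 20.17·e^(−0.0519·4/12) + 20.17·e^(−0.0519·10/12)
I = 19.8241 + 19.3162 = 39.1403
F = (S − I)·e^(rT) = (592.42 − 39.1403) · e^(0.0519·15/12)
= 553.2797 · e^0.064875 = 553.2797 × 1.067026 = ₹590.36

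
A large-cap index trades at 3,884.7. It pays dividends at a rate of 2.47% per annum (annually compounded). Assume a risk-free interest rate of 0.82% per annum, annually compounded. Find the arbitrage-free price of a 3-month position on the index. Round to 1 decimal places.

F = S · (1+r)^T / (1+q)^T
= 3884.7 × 1.002044 / 1.006119 = 3884.7 × 0.995950
F = 3,869.0

3,869.0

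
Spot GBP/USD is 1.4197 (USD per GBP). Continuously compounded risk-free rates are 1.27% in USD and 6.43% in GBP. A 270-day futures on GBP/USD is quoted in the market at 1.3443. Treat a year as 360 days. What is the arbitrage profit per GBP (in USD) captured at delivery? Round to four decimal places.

0.0215 per GBP (in USD)

Fair futures: F* = S·e^(carry·T), with carry = (r_USD − r_GBP) = 0.0127 − 0.0643 = -0.0516
F* = 1.4197 · e^(-0.0516 × 270/360) = 1.4197 · e^-0.038700 = 1.4197 × 0.962039 = 1.3658
Market 1.3443 < fair 1.3658: forward underpriced → reverse cash-and-carry (short spot, go long the forward).
At maturity, profit = |F_mkt − F*| = |1.3443 − 1.3658| = 0.0215 per GBP (in USD)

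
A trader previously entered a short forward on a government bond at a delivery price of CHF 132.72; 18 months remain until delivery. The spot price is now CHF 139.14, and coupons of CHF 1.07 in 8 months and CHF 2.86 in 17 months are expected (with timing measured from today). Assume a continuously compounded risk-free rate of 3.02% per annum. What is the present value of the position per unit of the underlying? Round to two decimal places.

PV(remaining coupons) I = 1.07·e^(−0.0302·8/12) + 2.86·e^(−0.0302·17/12) = 3.7889
Current forward F = (S − I)·e^(rT) = (139.14 − 3.7889)·e^(0.0302·18/12) = 135.3511 × 1.046342 = 141.6235
Value (long) = (F − K)·e^(−rT) = (141.6235 − 132.72) × 0.955711 = 8.5092
Short position value = −(long value) = -CHF 8.51

-CHF 8.51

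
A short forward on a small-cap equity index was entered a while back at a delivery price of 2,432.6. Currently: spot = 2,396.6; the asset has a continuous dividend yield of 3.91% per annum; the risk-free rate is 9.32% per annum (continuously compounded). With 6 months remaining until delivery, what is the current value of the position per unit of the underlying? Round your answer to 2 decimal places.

Current fair forward for the remaining 6 months: F = S·e^((r − q)·T), (r − q) = 0.0932 − 0.0391 = 0.0541
F = 2396.6 · e^(0.0541 × 6/12) = 2396.6 × 1.02741917 = 2462.3128
Value of long forward = (F − K)·e^(−rT) = (2462.3128 − 2432.6) · e^(−0.0932·6/12)
= 29.7128 × 0.95446911 = 28.36
Short position value = −(long value) = -28.36

-28.36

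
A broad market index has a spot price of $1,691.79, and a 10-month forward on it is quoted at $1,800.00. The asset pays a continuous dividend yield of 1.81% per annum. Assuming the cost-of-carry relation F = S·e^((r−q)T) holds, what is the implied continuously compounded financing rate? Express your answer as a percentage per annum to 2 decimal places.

9.25%

From F = S·e^((r−q)T): (r − q) = ln(F/S)/T
ln(1800.00/1691.79) = ln(1.063962) = 0.062000
(r − q) = 0.062000 / (10/12) = 0.074400
r = ln(F/S)/T + q = 0.074400 + 0.0181 = 0.092500
r = 9.25%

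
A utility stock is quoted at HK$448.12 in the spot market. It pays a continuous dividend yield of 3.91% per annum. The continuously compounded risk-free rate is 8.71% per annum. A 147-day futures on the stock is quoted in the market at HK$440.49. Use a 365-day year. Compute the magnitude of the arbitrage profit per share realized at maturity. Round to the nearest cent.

Fair futures: F* = S·e^(carry·T), with carry = (r − q) = 0.0871 − 0.0391 = 0.0480
F* = 448.12 · e^(0.0480 × 147/365) = 448.12 · e^0.019332 = 448.12 × 1.019520 = HK$456.8673
Market HK$440.49 < fair HK$456.8673: forward underpriced → reverse cash-and-carry (short spot, go long the forward).
At maturity, profit = |F_mkt − F*| = |440.49 − 456.8673| = HK$16.38 per share

HK$16.38 per share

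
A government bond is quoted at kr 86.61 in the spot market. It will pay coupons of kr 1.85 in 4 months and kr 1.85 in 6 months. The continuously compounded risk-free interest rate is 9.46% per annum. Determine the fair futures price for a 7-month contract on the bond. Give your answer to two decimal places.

PV(coupons) I = 1.85·e^(−0.0946·4/12) + 1.85·e^(−0.0946·6/12)
I = 1.7926 + 1.7645 = 3.5571
F = (S − I)·e^(rT) = (86.61 − 3.5571) · e^(0.0946·7/12)
= 83.0529 · e^0.055183 = 83.0529 × 1.056734 = kr 87.76

kr 87.76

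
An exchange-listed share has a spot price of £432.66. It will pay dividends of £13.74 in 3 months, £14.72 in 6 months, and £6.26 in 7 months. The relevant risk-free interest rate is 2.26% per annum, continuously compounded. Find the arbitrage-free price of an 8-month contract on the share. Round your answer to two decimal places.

PV(dividends) I = 13.74·e^(−0.0226·3/12) + 14.72·e^(−0.0226·6/12) + 6.26·e^(−0.0226·7/12)
I = 13.6626 + 14.5546 + 6.1780 = 34.3952
F = (S − I)·e^(rT) = (432.66 − 34.3952) · e^(0.0226·8/12)
= 398.2648 · e^0.015067 = 398.2648 × 1.015181 = £404.31

£404.31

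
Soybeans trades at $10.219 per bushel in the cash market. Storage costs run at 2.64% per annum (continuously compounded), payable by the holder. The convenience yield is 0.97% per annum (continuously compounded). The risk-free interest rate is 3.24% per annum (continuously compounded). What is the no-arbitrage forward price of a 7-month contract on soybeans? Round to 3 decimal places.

Net carry = r + u − y = 0.0324 + 0.0264 − 0.0097 = 0.0491
F = S·e^((r+u−y)T) = 10.219 · e^(0.0491 × 7/12) = 10.219 · e^0.028642
= 10.219 × 1.029056 = $10.516 per bushel

$10.516 per bushel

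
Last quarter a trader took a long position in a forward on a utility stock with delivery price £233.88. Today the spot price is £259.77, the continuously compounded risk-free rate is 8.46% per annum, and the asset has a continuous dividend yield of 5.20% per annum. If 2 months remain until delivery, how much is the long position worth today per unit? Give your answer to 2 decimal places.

Current fair forward for the remaining 2 months: F = S·e^((r − q)·T), (r − q) = 0.0846 − 0.0520 = 0.0326
F = 259.77 · e^(0.0326 × 2/12) = 259.77 × 1.005448 = 261.1852
Value of long forward = (F − K)·e^(−rT) = (261.1852 − 233.88) · e^(−0.0846·2/12)
= 27.3052 × 0.985999 = 26.92

£26.92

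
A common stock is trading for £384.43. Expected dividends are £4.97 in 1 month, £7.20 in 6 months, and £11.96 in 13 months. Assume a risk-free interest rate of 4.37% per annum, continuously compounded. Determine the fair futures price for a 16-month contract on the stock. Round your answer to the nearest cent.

PV(dividends) I = 4.97·e^(−0.0437·1/12) + 7.20·e^(−0.0437·6/12) + 11.96·e^(−0.0437·13/12)
I = 4.9519 + 7.0444 + 11.4070 = 23.4033
F = (S − I)·e^(rT) = (384.43 − 23.4033) · e^(0.0437·16/12)
= 361.0267 · e^0.058267 = 361.0267 × 1.059998 = £382.69

£382.69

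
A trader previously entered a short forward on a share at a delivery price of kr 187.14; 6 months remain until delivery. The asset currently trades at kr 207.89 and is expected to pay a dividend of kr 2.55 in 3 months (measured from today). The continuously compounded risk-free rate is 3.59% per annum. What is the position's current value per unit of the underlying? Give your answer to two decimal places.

-kr 21.55

PV(remaining dividends) I = 2.55·e^(−0.0359·3/12) = 2.5272
Current forward F = (S − I)·e^(rT) = (207.89 − 2.5272)·e^(0.0359·6/12) = 205.3628 × 1.018112 = 209.0823
Value (long) = (F − K)·e^(−rT) = (209.0823 − 187.14) × 0.982210 = 21.5519
Short position value = −(long value) = -kr 21.55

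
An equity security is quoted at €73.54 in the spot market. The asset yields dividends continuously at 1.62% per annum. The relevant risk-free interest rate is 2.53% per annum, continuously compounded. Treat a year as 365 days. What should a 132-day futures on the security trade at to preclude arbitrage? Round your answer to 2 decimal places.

€73.78

F = S·e^((r − q)T) = 73.54 · e^((0.0253 − 0.0162) × 132/365)
= 73.54 · e^0.003291 = 73.54 × 1.003296
F = €73.78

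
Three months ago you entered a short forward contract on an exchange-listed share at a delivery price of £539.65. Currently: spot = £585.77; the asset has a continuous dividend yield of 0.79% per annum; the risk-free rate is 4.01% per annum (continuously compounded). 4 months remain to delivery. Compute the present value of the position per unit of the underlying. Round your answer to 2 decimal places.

-£51.74

Current fair forward for the remaining 4 months: F = S·e^((r − q)·T), (r − q) = 0.0401 − 0.0079 = 0.0322
F = 585.77 · e^(0.0322 × 4/12) = 585.77 × 1.010791 = 592.0910
Value of long forward = (F − K)·e^(−rT) = (592.0910 − 539.65) · e^(−0.0401·4/12)
= 52.4410 × 0.986722 = 51.74
Short position value = −(long value) = -£51.74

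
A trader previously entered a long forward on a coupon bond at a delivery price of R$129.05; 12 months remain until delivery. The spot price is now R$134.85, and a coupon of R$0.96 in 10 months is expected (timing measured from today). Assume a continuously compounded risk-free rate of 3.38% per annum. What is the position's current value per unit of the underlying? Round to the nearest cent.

PV(remaining coupons) I = 0.96·e^(−0.0338·10/12) = 0.9333
Current forward F = (S − I)·e^(rT) = (134.85 − 0.9333)·e^(0.0338·12/12) = 133.9167 × 1.034378 = 138.5205
Value (long) = (F − K)·e^(−rT) = (138.5205 − 129.05) × 0.966765 = 9.1557
Value = R$9.16

R$9.16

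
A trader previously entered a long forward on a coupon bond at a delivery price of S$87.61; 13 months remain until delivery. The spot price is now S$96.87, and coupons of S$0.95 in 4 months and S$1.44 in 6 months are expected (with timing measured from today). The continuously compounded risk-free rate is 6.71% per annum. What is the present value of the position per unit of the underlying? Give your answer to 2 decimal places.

PV(remaining coupons) I = 0.95·e^(−0.0671·4/12) + 1.44·e^(−0.0671·6/12) = 2.3215
Current forward F = (S − I)·e^(rT) = (96.87 − 2.3215)·e^(0.0671·13/12) = 94.5485 × 1.075399 = 101.6774
Value (long) = (F − K)·e^(−rT) = (101.6774 − 87.61) × 0.929888 = 13.0811
Value = S$13.08

S$13.08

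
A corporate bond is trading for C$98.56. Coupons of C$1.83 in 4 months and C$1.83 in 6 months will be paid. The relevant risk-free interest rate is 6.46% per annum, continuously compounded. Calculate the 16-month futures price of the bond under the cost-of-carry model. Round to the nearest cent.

C$103.54

PV(coupons) I = 1.83·e^(−0.0646·4/12) + 1.83·e^(−0.0646·6/12)
I = 1.7910 + 1.7718 = 3.5628
F = (S − I)·e^(rT) = (98.56 − 3.5628) · e^(0.0646·16/12)
= 94.9972 · e^0.086133 = 94.9972 × 1.089951 = C$103.54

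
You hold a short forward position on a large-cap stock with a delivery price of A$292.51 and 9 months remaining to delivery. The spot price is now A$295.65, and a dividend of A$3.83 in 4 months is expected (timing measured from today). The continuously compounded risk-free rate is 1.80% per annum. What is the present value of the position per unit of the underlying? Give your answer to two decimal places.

PV(remaining dividends) I = 3.83·e^(−0.0180·4/12) = 3.8071
Current forward F = (S − I)·e^(rT) = (295.65 − 3.8071)·e^(0.0180·9/12) = 291.8429 × 1.013592 = 295.8096
Value (long) = (F − K)·e^(−rT) = (295.8096 − 292.51) × 0.986591 = 3.2554
Short position value = −(long value) = -A$3.26

-A$3.26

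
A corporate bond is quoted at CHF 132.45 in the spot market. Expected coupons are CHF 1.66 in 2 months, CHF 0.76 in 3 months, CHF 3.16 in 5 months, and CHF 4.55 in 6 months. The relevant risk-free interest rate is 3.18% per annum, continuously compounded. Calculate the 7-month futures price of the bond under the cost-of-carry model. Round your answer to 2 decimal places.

PV(coupons) I = 1.66·e^(−0.0318·2/12) + 0.76·e^(−0.0318·3/12) + 3.16·e^(−0.0318·5/12) + 4.55·e^(−0.0318·6/12)
I = 1.6512 + 0.7540 + 3.1184 + 4.4782 = 10.0018
F = (S − I)·e^(rT) = (132.45 − 10.0018) · e^(0.0318·7/12)
= 122.4482 · e^0.018550 = 122.4482 × 1.018723 = CHF 124.74

CHF 124.74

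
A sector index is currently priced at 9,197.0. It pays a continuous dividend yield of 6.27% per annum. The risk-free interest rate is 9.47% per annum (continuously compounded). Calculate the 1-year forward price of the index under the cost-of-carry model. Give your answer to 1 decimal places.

F = S·e^((r − q)T) = 9197.0 · e^((0.0947 − 0.0627) × 1)
= 9197.0 · e^0.032000 = 9197.0 × 1.032518
F = 9,496.1

9,496.1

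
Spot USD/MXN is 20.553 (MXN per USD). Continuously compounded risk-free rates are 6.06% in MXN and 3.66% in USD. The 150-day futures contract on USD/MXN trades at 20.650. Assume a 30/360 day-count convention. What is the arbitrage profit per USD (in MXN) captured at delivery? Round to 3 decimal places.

0.110 per USD (in MXN)

Fair futures: F* = S·e^(carry·T), with carry = (r_MXN − r_USD) = 0.0606 − 0.0366 = 0.0240
F* = 20.553 · e^(0.0240 × 150/360) = 20.553 · e^0.010000 = 20.553 × 1.010050 = 20.7596
Market 20.650 < fair 20.7596: forward underpriced → reverse cash-and-carry (short spot, go long the forward).
At maturity, profit = |F_mkt − F*| = |20.650 − 20.7596| = 0.110 per USD (in MXN)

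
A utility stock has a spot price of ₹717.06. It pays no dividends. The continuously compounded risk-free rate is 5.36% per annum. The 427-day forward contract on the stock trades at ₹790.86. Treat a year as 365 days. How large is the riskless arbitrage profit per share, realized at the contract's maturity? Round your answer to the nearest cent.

₹27.40 per share

Fair forward: F* = S·e^(carry·T), with carry = r = 0.0536
F* = 717.06 · e^(0.0536 × 427/365) = 717.06 · e^0.062705 = 717.06 × 1.064713 = ₹763.4631
Market ₹790.86 > fair ₹763.4631: forward overpriced → cash-and-carry (buy spot, short the forward).
At maturity, profit = |F_mkt − F*| = |790.86 − 763.4631| = ₹27.40 per share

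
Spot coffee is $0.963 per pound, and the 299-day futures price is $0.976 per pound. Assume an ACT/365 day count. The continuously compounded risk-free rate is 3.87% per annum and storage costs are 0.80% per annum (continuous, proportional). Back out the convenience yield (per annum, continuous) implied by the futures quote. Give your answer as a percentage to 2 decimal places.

3.03%

F = S·e^((r+u−y)T) ⇒ (r+u−y) = ln(F/S)/T
ln(0.976/0.963) = 0.013409; /T ⇒ 0.016369
y = r + u − ln(F/S)/T = 0.0387 + 0.0080 − 0.016369 = 0.030331
y = 3.03%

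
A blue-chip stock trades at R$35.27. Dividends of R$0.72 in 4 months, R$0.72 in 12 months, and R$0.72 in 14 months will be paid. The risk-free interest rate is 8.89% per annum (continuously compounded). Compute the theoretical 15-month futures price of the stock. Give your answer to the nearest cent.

R$37.17

PV(dividends) I = 0.72·e^(−0.0889·4/12) + 0.72·e^(−0.0889·12/12) + 0.72·e^(−0.0889·14/12)
I = 0.6990 + 0.6588 + 0.6491 = 2.0069
F = (S − I)·e^(rT) = (35.27 − 2.0069) · e^(0.0889·15/12)
= 33.2631 · e^0.111125 = 33.2631 × 1.117535 = R$37.17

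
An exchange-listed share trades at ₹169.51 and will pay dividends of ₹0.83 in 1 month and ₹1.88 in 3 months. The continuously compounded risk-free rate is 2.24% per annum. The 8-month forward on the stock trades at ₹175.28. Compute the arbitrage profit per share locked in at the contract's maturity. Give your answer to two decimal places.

PV(dividends) I = 0.83·e^(−0.0224·1/12) + 1.88·e^(−0.0224·3/12) = 2.6980
Fair forward F* = (S − I)·e^(rT) = (169.51 − 2.6980)·e^0.014933 = 166.8120 × 1.015045 = 169.3217
Market ₹175.28 > fair 169.3217: forward overpriced → cash-and-carry (borrow at r, buy the stock and collect the dividends, short the forward).
Profit at T = |F_mkt − F*| = |175.28 − 169.3217| = ₹5.96 per share

₹5.96 per share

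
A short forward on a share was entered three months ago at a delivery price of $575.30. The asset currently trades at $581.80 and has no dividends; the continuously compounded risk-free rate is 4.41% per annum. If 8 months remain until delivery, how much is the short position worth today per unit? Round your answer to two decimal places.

-$23.17

Current fair forward for the remaining 8 months: F = S·e^(r·T), r = 0.0441
F = 581.80 · e^(0.0441 × 8/12) = 581.80 × 1.029836 = 599.1586
Value of long forward = (F − K)·e^(−rT) = (599.1586 − 575.30) · e^(−0.0441·8/12)
= 23.8586 × 0.971028 = 23.17
Short position value = −(long value) = -$23.17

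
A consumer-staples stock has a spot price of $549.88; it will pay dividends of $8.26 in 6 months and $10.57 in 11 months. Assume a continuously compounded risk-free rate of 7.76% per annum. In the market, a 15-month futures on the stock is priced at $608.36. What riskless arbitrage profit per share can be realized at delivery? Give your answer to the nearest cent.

$22.07 per share

PV(dividends) I = 8.26·e^(−0.0776·6/12) + 10.57·e^(−0.0776·11/12) = 17.7899
Fair futures F* = (S − I)·e^(rT) = (549.88 − 17.7899)·e^0.097000 = 532.0901 × 1.101860 = 586.2888
Market $608.36 > fair 586.2888: forward overpriced → cash-and-carry (borrow at r, buy the stock and collect the dividends, short the forward).
Profit at T = |F_mkt − F*| = |608.36 − 586.2888| = $22.07 per share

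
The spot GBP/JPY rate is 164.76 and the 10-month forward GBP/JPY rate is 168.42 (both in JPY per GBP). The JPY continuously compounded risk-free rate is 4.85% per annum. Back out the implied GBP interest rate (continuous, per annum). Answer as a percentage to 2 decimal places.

2.21%

F = S·e^((r_JPY − r_GBP)T) ⇒ r_GBP = r_JPY − ln(F/S)/T
ln(168.42/164.76) = 0.021971; /(10/12) = 0.026365
r_GBP = 0.0485 − 0.026365 = 0.022135
r_GBP = 2.21%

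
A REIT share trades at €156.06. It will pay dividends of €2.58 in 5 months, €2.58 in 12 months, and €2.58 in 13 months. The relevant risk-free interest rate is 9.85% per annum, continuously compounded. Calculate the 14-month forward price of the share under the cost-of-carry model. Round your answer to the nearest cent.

€167.06

PV(dividends) I = 2.58·e^(−0.0985·5/12) + 2.58·e^(−0.0985·12/12) + 2.58·e^(−0.0985·13/12)
I = 2.4763 + 2.3380 + 2.3189 = 7.1332
F = (S − I)·e^(rT) = (156.06 − 7.1332) · e^(0.0985·14/12)
= 148.9268 · e^0.114917 = 148.9268 × 1.121780 = €167.06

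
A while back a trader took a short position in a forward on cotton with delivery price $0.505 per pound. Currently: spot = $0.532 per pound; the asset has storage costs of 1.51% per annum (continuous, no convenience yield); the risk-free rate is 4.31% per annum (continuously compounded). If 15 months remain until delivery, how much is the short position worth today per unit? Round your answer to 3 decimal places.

-$0.064 per pound

Current fair forward for the remaining 15 months: F = S·e^((r + u)·T), (r + u) = 0.0431 + 0.0151 = 0.0582
F = 0.532 · e^(0.0582 × 15/12) = 0.532 × 1.075462 = 0.5721
Value of long forward = (F − K)·e^(−rT) = (0.5721 − 0.505) · e^(−0.0431·15/12)
= 0.0671 × 0.947551 = 0.064
Short position value = −(long value) = -$0.064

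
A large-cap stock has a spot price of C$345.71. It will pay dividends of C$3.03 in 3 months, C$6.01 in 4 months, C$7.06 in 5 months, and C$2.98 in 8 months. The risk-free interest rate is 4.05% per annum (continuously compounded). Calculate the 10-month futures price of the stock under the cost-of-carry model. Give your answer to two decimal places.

PV(dividends) I = 3.03·e^(−0.0405·3/12) + 6.01·e^(−0.0405·4/12) + 7.06·e^(−0.0405·5/12) + 2.98·e^(−0.0405·8/12)
I = 2.9995 + 5.9294 + 6.9419 + 2.9006 = 18.7714
F = (S − I)·e^(rT) = (345.71 − 18.7714) · e^(0.0405·10/12)
= 326.9386 · e^0.033750 = 326.9386 × 1.034326 = C$338.16

C$338.16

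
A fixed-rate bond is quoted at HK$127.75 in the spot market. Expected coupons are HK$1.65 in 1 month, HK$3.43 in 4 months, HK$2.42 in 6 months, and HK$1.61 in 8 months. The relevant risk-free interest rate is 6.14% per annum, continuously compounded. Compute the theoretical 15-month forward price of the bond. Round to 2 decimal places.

HK$128.34

PV(coupons) I = 1.65·e^(−0.0614·1/12) + 3.43·e^(−0.0614·4/12) + 2.42·e^(−0.0614·6/12) + 1.61·e^(−0.0614·8/12)
I = 1.6416 + 3.3605 + 2.3468 + 1.5454 = 8.8943
F = (S − I)·e^(rT) = (127.75 − 8.8943) · e^(0.0614·15/12)
= 118.8557 · e^0.076750 = 118.8557 × 1.079772 = HK$128.34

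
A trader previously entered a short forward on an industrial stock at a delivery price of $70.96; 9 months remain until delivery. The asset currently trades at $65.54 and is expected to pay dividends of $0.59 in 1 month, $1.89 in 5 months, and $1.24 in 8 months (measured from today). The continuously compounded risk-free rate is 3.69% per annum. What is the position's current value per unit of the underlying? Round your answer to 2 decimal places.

PV(remaining dividends) I = 0.59·e^(−0.0369·1/12) + 1.89·e^(−0.0369·5/12) + 1.24·e^(−0.0369·8/12) = 3.6592
Current forward F = (S − I)·e^(rT) = (65.54 − 3.6592)·e^(0.0369·9/12) = 61.8808 × 1.028062 = 63.6173
Value (long) = (F − K)·e^(−rT) = (63.6173 − 70.96) × 0.972704 = -7.1423
Short position value = −(long value) = $7.14

$7.14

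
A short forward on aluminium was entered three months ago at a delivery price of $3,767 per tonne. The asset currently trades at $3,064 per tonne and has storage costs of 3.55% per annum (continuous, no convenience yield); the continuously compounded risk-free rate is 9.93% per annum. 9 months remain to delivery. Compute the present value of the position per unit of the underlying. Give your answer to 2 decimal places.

Current fair forward for the remaining 9 months: F = S·e^((r + u)·T), (r + u) = 0.0993 + 0.0355 = 0.1348
F = 3064 · e^(0.1348 × 9/12) = 3064 × 1.10638727 = 3389.9706
Value of long forward = (F − K)·e^(−rT) = (3389.9706 − 3767) · e^(−0.0993·9/12)
= -377.0294 × 0.92823068 = -349.97
Short position value = −(long value) = $349.97

$349.97 per tonne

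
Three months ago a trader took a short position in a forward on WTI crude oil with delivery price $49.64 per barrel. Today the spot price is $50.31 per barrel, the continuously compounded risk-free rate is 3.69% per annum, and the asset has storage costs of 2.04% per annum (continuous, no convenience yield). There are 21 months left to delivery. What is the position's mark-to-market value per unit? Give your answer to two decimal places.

-$5.60 per barrel

Current fair forward for the remaining 21 months: F = S·e^((r + u)·T), (r + u) = 0.0369 + 0.0204 = 0.0573
F = 50.31 · e^(0.0573 × 21/12) = 50.31 × 1.105475 = 55.6164
Value of long forward = (F − K)·e^(−rT) = (55.6164 − 49.64) · e^(−0.0369·21/12)
= 5.9764 × 0.937466 = 5.60
Short position value = −(long value) = -$5.60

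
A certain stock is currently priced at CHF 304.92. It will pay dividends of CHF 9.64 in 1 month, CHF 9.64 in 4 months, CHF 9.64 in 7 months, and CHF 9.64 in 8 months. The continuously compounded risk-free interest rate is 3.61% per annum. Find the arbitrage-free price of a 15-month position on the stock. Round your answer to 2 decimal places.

CHF 279.26

PV(dividends) I = 9.64·e^(−0.0361·1/12) + 9.64·e^(−0.0361·4/12) + 9.64·e^(−0.0361·7/12) + 9.64·e^(−0.0361·8/12)
I = 9.6110 + 9.5247 + 9.4391 + 9.4108 = 37.9856
F = (S − I)·e^(rT) = (304.92 − 37.9856) · e^(0.0361·15/12)
= 266.9344 · e^0.045125 = 266.9344 × 1.046159 = CHF 279.26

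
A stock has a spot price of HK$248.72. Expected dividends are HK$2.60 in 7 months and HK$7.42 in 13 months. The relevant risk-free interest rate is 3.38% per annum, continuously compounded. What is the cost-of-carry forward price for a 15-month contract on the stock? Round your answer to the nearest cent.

HK$249.33

PV(dividends) I = 2.60·e^(−0.0338·7/12) + 7.42·e^(−0.0338·13/12)
I = 2.5492 + 7.1532 = 9.7024
F = (S − I)·e^(rT) = (248.72 − 9.7024) · e^(0.0338·15/12)
= 239.0176 · e^0.042250 = 239.0176 × 1.043155 = HK$249.33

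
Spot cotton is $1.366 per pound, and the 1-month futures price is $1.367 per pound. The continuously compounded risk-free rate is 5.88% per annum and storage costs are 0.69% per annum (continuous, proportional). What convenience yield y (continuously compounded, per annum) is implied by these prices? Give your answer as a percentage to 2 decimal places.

5.69%

F = S·e^((r+u−y)T) ⇒ (r+u−y) = ln(F/S)/T
ln(1.367/1.366) = 0.000732; /T ⇒ 0.008784
y = r + u − ln(F/S)/T = 0.0588 + 0.0069 − 0.008784 = 0.056916
y = 5.69%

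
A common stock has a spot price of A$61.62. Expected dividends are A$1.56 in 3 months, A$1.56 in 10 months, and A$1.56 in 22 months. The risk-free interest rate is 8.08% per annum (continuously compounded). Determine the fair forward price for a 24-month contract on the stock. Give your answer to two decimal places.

A$67.34

PV(dividends) I = 1.56·e^(−0.0808·3/12) + 1.56·e^(−0.0808·10/12) + 1.56·e^(−0.0808·22/12)
I = 1.5288 + 1.4584 + 1.3452 = 4.3324
F = (S − I)·e^(rT) = (61.62 − 4.3324) · e^(0.0808·24/12)
= 57.2876 · e^0.161600 = 57.2876 × 1.175390 = A$67.34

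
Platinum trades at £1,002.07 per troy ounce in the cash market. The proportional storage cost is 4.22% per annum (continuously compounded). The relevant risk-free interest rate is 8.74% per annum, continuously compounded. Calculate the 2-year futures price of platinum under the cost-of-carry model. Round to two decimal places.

£1,298.58 per troy ounce

Net carry = r + u − y = 0.0874 + 0.0422 − 0.0000 = 0.1296
F = S·e^((r+u−y)T) = 1002.07 · e^(0.1296 × 2) = 1002.07 · e^0.25920000
= 1002.07 × 1.29589296 = £1,298.58 per troy ounce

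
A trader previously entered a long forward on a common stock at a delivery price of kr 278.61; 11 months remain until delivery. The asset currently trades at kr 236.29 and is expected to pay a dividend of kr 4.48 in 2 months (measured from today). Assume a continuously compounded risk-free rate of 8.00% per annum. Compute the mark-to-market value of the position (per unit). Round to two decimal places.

-kr 27.04

PV(remaining dividends) I = 4.48·e^(−0.0800·2/12) = 4.4207
Current forward F = (S − I)·e^(rT) = (236.29 − 4.4207)·e^(0.0800·11/12) = 231.8693 × 1.076089 = 249.5120
Value (long) = (F − K)·e^(−rT) = (249.5120 − 278.61) × 0.929291 = -27.0405
Value = -kr 27.04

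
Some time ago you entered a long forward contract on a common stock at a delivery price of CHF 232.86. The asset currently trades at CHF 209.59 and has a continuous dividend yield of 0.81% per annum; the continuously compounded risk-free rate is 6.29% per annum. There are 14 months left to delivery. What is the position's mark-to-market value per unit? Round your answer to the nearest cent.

Current fair forward for the remaining 14 months: F = S·e^((r − q)·T), (r − q) = 0.0629 − 0.0081 = 0.0548
F = 209.59 · e^(0.0548 × 14/12) = 209.59 × 1.066021 = 223.4273
Value of long forward = (F − K)·e^(−rT) = (223.4273 − 232.86) · e^(−0.0629·14/12)
= -9.4327 × 0.929245 = -8.77

-CHF 8.77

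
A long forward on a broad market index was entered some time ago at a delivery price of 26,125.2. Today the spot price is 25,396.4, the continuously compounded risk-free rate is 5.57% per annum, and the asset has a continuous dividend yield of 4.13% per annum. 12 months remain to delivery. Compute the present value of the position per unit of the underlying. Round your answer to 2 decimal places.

Current fair forward for the remaining 12 months: F = S·e^((r − q)·T), (r − q) = 0.0557 − 0.0413 = 0.0144
F = 25396.4 · e^(0.0144 × 12/12) = 25396.4 × 1.01450418 = 25764.7540
Value of long forward = (F − K)·e^(−rT) = (25764.7540 − 26125.2) · e^(−0.0557·12/12)
= -360.4460 × 0.94582284 = -340.92

-340.92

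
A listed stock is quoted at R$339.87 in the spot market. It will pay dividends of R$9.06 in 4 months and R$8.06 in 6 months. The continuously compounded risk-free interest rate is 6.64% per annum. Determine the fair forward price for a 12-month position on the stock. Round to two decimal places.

R$345.40

PV(dividends) I = 9.06·e^(−0.0664·4/12) + 8.06·e^(−0.0664·6/12)
I = 8.8617 + 7.7968 = 16.6585
F = (S − I)·e^(rT) = (339.87 − 16.6585) · e^(0.0664·12/12)
= 323.2115 · e^0.066400 = 323.2115 × 1.068654 = R$345.40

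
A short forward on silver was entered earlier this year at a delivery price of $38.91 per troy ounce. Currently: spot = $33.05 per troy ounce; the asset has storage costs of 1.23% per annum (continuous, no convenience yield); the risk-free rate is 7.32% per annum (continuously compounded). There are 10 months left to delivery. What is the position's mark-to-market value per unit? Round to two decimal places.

$3.22 per troy ounce

Current fair forward for the remaining 10 months: F = S·e^((r + u)·T), (r + u) = 0.0732 + 0.0123 = 0.0855
F = 33.05 · e^(0.0855 × 10/12) = 33.05 × 1.073850 = 35.4907
Value of long forward = (F − K)·e^(−rT) = (35.4907 − 38.91) · e^(−0.0732·10/12)
= -3.4193 × 0.940823 = -3.22
Short position value = −(long value) = $3.22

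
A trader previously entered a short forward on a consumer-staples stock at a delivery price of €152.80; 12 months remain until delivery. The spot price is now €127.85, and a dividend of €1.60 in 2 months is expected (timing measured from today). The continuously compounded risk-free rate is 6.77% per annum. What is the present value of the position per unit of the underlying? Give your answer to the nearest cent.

PV(remaining dividends) I = 1.60·e^(−0.0677·2/12) = 1.5820
Current forward F = (S − I)·e^(rT) = (127.85 − 1.5820)·e^(0.0677·12/12) = 126.2680 × 1.070044 = 135.1123
Value (long) = (F − K)·e^(−rT) = (135.1123 − 152.80) × 0.934541 = -16.5299
Short position value = −(long value) = €16.53

€16.53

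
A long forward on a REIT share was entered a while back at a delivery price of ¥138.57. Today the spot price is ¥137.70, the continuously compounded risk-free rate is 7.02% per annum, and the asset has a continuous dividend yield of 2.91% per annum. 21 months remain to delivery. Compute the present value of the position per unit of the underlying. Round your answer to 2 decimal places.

¥8.31

Current fair forward for the remaining 21 months: F = S·e^((r − q)·T), (r − q) = 0.0702 − 0.0291 = 0.0411
F = 137.70 · e^(0.0411 × 21/12) = 137.70 × 1.074575 = 147.9690
Value of long forward = (F − K)·e^(−rT) = (147.9690 − 138.57) · e^(−0.0702·21/12)
= 9.3990 × 0.884396 = 8.31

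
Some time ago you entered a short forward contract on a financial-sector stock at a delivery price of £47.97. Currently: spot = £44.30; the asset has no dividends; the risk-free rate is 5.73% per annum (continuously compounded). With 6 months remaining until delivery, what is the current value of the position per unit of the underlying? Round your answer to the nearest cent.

£2.32

Current fair forward for the remaining 6 months: F = S·e^(r·T), r = 0.0573
F = 44.30 · e^(0.0573 × 6/12) = 44.30 × 1.029064 = 45.5875
Value of long forward = (F − K)·e^(−rT) = (45.5875 − 47.97) · e^(−0.0573·6/12)
= -2.3825 × 0.971757 = -2.32
Short position value = −(long value) = £2.32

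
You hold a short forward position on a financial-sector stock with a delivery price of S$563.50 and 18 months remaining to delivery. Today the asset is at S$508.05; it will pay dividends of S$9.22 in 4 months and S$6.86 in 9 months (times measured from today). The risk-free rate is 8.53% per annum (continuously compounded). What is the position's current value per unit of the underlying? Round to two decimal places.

PV(remaining dividends) I = 9.22·e^(−0.0853·4/12) + 6.86·e^(−0.0853·9/12) = 15.3964
Current forward F = (S − I)·e^(rT) = (508.05 − 15.3964)·e^(0.0853·18/12) = 492.6536 × 1.136496 = 559.8988
Value (long) = (F − K)·e^(−rT) = (559.8988 − 563.50) × 0.879897 = -3.1687
Short position value = −(long value) = S$3.17

S$3.17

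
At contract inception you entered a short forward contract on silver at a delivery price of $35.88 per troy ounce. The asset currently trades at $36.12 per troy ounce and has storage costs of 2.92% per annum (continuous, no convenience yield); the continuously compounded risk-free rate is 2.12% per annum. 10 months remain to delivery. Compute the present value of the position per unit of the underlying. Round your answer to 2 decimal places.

-$1.76 per troy ounce

Current fair forward for the remaining 10 months: F = S·e^((r + u)·T), (r + u) = 0.0212 + 0.0292 = 0.0504
F = 36.12 · e^(0.0504 × 10/12) = 36.12 × 1.042894 = 37.6693
Value of long forward = (F − K)·e^(−rT) = (37.6693 − 35.88) · e^(−0.0212·10/12)
= 1.7893 × 0.982488 = 1.76
Short position value = −(long value) = -$1.76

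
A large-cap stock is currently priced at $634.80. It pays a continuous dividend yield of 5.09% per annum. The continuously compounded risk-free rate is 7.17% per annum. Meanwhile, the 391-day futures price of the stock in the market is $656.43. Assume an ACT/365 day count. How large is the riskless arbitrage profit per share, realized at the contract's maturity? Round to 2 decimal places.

$7.33 per share

Fair futures: F* = S·e^(carry·T), with carry = (r − q) = 0.0717 − 0.0509 = 0.0208
F* = 634.80 · e^(0.0208 × 391/365) = 634.80 · e^0.022282 = 634.80 × 1.022532 = $649.1033
Market $656.43 > fair $649.1033: forward overpriced → cash-and-carry (buy spot, short the forward).
At maturity, profit = |F_mkt − F*| = |656.43 − 649.1033| = $7.33 per share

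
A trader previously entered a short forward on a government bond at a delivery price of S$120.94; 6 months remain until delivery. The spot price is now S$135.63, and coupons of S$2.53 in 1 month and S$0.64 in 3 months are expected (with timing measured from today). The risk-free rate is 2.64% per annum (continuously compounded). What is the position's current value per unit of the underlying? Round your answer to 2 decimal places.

-S$13.12

PV(remaining coupons) I = 2.53·e^(−0.0264·1/12) + 0.64·e^(−0.0264·3/12) = 3.1602
Current forward F = (S − I)·e^(rT) = (135.63 − 3.1602)·e^(0.0264·6/12) = 132.4698 × 1.013288 = 134.2301
Value (long) = (F − K)·e^(−rT) = (134.2301 − 120.94) × 0.986887 = 13.1158
Short position value = −(long value) = -S$13.12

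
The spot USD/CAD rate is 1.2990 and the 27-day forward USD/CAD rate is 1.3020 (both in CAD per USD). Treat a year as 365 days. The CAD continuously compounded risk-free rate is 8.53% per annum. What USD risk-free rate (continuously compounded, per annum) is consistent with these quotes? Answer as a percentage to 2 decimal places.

5.41%

F = S·e^((r_CAD − r_USD)T) ⇒ r_USD = r_CAD − ln(F/S)/T
ln(1.3020/1.2990) = 0.002307; /(27/365) = 0.031187
r_USD = 0.0853 − 0.031187 = 0.054113
r_USD = 5.41%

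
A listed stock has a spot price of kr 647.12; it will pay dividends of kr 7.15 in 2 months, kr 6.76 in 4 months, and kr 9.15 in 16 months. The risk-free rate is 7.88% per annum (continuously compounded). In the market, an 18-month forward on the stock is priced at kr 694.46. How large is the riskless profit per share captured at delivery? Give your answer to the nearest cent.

kr 9.23 per share

PV(dividends) I = 7.15·e^(−0.0788·2/12) + 6.76·e^(−0.0788·4/12) + 9.15·e^(−0.0788·16/12) = 21.8789
Fair forward F* = (S − I)·e^(rT) = (647.12 − 21.8789)·e^0.118200 = 625.2411 × 1.125469 = 703.6895
Market kr 694.46 < fair 703.6895: forward underpriced → reverse cash-and-carry (short the stock, invest proceeds at r, pay the dividends, go long the forward).
Profit at T = |F_mkt − F*| = |694.46 − 703.6895| = kr 9.23 per share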